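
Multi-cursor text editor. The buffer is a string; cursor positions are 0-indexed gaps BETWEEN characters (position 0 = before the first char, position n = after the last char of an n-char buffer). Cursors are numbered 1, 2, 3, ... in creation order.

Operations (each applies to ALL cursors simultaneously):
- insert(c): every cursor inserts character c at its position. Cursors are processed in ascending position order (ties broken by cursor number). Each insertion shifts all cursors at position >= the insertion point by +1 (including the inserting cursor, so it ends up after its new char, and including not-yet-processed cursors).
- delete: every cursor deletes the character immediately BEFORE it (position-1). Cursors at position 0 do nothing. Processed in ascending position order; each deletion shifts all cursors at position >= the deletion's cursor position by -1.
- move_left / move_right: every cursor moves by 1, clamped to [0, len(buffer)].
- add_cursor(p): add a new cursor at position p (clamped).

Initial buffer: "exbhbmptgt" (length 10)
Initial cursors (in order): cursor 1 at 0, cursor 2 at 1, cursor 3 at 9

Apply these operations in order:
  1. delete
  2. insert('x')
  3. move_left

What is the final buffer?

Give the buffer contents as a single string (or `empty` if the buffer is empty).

Answer: xxxbhbmptxt

Derivation:
After op 1 (delete): buffer="xbhbmptt" (len 8), cursors c1@0 c2@0 c3@7, authorship ........
After op 2 (insert('x')): buffer="xxxbhbmptxt" (len 11), cursors c1@2 c2@2 c3@10, authorship 12.......3.
After op 3 (move_left): buffer="xxxbhbmptxt" (len 11), cursors c1@1 c2@1 c3@9, authorship 12.......3.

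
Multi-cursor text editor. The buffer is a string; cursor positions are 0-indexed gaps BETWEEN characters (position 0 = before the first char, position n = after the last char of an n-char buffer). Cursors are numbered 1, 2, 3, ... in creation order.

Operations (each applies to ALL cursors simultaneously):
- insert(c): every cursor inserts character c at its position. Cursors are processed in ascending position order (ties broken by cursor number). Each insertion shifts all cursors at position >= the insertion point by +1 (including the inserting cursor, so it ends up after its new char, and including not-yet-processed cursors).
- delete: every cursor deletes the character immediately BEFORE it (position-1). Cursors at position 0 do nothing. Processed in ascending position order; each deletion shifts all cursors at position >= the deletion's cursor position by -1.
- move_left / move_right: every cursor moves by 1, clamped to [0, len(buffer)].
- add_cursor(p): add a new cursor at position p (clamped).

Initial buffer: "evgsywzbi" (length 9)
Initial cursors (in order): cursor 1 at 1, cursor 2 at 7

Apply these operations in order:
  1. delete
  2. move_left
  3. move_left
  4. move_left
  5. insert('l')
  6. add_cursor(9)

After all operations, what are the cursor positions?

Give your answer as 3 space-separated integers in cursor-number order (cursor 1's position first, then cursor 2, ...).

After op 1 (delete): buffer="vgsywbi" (len 7), cursors c1@0 c2@5, authorship .......
After op 2 (move_left): buffer="vgsywbi" (len 7), cursors c1@0 c2@4, authorship .......
After op 3 (move_left): buffer="vgsywbi" (len 7), cursors c1@0 c2@3, authorship .......
After op 4 (move_left): buffer="vgsywbi" (len 7), cursors c1@0 c2@2, authorship .......
After op 5 (insert('l')): buffer="lvglsywbi" (len 9), cursors c1@1 c2@4, authorship 1..2.....
After op 6 (add_cursor(9)): buffer="lvglsywbi" (len 9), cursors c1@1 c2@4 c3@9, authorship 1..2.....

Answer: 1 4 9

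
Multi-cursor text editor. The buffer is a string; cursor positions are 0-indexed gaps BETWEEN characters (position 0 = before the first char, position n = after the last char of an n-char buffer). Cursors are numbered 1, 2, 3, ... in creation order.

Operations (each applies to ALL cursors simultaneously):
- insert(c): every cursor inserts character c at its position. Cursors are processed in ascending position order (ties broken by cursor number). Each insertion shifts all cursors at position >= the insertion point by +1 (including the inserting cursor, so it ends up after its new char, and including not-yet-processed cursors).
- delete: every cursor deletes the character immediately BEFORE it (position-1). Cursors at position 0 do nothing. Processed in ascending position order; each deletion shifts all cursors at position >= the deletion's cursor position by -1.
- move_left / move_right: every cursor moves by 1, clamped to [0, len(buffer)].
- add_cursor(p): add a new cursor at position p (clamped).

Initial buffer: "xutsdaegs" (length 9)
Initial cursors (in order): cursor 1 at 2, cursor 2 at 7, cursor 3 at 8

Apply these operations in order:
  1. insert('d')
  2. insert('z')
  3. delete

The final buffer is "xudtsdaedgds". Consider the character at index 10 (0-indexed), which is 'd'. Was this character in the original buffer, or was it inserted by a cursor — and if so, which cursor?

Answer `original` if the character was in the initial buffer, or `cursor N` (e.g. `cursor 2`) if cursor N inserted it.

After op 1 (insert('d')): buffer="xudtsdaedgds" (len 12), cursors c1@3 c2@9 c3@11, authorship ..1.....2.3.
After op 2 (insert('z')): buffer="xudztsdaedzgdzs" (len 15), cursors c1@4 c2@11 c3@14, authorship ..11.....22.33.
After op 3 (delete): buffer="xudtsdaedgds" (len 12), cursors c1@3 c2@9 c3@11, authorship ..1.....2.3.
Authorship (.=original, N=cursor N): . . 1 . . . . . 2 . 3 .
Index 10: author = 3

Answer: cursor 3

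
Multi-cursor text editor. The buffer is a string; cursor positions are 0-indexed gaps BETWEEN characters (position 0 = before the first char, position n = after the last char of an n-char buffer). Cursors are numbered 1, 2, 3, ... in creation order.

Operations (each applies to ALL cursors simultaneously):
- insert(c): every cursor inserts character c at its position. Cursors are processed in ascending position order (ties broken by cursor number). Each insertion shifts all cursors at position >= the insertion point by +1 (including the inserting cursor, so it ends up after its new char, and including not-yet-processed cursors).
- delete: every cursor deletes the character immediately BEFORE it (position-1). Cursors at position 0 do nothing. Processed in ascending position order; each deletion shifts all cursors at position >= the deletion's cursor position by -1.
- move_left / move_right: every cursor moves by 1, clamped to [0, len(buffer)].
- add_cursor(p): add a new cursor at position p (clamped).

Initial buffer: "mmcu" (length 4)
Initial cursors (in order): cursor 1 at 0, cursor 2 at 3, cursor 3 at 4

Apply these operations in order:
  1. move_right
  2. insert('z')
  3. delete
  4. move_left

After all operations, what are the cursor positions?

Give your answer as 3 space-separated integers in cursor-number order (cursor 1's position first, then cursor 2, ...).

After op 1 (move_right): buffer="mmcu" (len 4), cursors c1@1 c2@4 c3@4, authorship ....
After op 2 (insert('z')): buffer="mzmcuzz" (len 7), cursors c1@2 c2@7 c3@7, authorship .1...23
After op 3 (delete): buffer="mmcu" (len 4), cursors c1@1 c2@4 c3@4, authorship ....
After op 4 (move_left): buffer="mmcu" (len 4), cursors c1@0 c2@3 c3@3, authorship ....

Answer: 0 3 3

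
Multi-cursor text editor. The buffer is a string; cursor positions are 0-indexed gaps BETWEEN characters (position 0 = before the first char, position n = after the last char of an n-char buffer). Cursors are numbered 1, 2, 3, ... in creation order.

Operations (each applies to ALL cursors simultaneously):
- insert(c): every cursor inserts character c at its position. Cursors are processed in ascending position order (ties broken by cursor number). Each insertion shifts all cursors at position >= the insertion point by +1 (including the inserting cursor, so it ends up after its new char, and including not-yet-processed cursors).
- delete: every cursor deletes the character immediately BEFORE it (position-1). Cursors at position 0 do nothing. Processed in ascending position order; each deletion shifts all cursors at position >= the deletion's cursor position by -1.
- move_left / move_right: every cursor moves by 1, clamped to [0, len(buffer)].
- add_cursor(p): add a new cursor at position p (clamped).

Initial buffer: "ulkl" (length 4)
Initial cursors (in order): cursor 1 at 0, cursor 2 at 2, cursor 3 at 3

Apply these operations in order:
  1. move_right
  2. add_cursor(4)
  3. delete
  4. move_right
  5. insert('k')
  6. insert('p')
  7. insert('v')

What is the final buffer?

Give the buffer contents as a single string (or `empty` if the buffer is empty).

After op 1 (move_right): buffer="ulkl" (len 4), cursors c1@1 c2@3 c3@4, authorship ....
After op 2 (add_cursor(4)): buffer="ulkl" (len 4), cursors c1@1 c2@3 c3@4 c4@4, authorship ....
After op 3 (delete): buffer="" (len 0), cursors c1@0 c2@0 c3@0 c4@0, authorship 
After op 4 (move_right): buffer="" (len 0), cursors c1@0 c2@0 c3@0 c4@0, authorship 
After op 5 (insert('k')): buffer="kkkk" (len 4), cursors c1@4 c2@4 c3@4 c4@4, authorship 1234
After op 6 (insert('p')): buffer="kkkkpppp" (len 8), cursors c1@8 c2@8 c3@8 c4@8, authorship 12341234
After op 7 (insert('v')): buffer="kkkkppppvvvv" (len 12), cursors c1@12 c2@12 c3@12 c4@12, authorship 123412341234

Answer: kkkkppppvvvv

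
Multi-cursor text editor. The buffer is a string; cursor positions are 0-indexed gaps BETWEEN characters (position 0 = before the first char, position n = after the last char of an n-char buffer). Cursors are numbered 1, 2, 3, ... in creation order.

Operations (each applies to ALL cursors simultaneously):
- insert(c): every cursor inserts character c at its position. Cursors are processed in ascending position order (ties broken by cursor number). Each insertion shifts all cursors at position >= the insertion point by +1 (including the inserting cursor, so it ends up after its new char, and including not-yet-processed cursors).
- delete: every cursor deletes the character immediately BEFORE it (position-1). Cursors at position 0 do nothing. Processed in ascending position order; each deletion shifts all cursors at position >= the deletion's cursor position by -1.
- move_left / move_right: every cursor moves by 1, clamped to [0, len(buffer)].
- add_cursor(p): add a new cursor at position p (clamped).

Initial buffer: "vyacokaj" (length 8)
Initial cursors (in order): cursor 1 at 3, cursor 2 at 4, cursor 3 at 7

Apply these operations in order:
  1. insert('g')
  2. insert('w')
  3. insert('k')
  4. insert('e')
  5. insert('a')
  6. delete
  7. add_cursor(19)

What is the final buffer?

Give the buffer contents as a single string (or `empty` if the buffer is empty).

Answer: vyagwkecgwkeokagwkej

Derivation:
After op 1 (insert('g')): buffer="vyagcgokagj" (len 11), cursors c1@4 c2@6 c3@10, authorship ...1.2...3.
After op 2 (insert('w')): buffer="vyagwcgwokagwj" (len 14), cursors c1@5 c2@8 c3@13, authorship ...11.22...33.
After op 3 (insert('k')): buffer="vyagwkcgwkokagwkj" (len 17), cursors c1@6 c2@10 c3@16, authorship ...111.222...333.
After op 4 (insert('e')): buffer="vyagwkecgwkeokagwkej" (len 20), cursors c1@7 c2@12 c3@19, authorship ...1111.2222...3333.
After op 5 (insert('a')): buffer="vyagwkeacgwkeaokagwkeaj" (len 23), cursors c1@8 c2@14 c3@22, authorship ...11111.22222...33333.
After op 6 (delete): buffer="vyagwkecgwkeokagwkej" (len 20), cursors c1@7 c2@12 c3@19, authorship ...1111.2222...3333.
After op 7 (add_cursor(19)): buffer="vyagwkecgwkeokagwkej" (len 20), cursors c1@7 c2@12 c3@19 c4@19, authorship ...1111.2222...3333.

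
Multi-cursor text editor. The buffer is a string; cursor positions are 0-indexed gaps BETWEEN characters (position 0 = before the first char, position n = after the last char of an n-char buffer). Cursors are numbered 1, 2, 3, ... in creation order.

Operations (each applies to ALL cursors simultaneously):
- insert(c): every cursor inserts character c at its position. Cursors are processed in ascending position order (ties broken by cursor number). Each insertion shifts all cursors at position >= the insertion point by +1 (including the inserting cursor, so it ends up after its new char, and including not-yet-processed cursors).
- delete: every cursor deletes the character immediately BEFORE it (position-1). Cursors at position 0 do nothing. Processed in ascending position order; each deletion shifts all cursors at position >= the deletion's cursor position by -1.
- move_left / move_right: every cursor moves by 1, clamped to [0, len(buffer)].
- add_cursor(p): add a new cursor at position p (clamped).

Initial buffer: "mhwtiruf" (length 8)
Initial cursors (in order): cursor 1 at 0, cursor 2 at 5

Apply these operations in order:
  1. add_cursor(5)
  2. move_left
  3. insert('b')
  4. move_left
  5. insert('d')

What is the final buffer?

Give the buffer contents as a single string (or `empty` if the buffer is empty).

Answer: dbmhwtbddbiruf

Derivation:
After op 1 (add_cursor(5)): buffer="mhwtiruf" (len 8), cursors c1@0 c2@5 c3@5, authorship ........
After op 2 (move_left): buffer="mhwtiruf" (len 8), cursors c1@0 c2@4 c3@4, authorship ........
After op 3 (insert('b')): buffer="bmhwtbbiruf" (len 11), cursors c1@1 c2@7 c3@7, authorship 1....23....
After op 4 (move_left): buffer="bmhwtbbiruf" (len 11), cursors c1@0 c2@6 c3@6, authorship 1....23....
After op 5 (insert('d')): buffer="dbmhwtbddbiruf" (len 14), cursors c1@1 c2@9 c3@9, authorship 11....2233....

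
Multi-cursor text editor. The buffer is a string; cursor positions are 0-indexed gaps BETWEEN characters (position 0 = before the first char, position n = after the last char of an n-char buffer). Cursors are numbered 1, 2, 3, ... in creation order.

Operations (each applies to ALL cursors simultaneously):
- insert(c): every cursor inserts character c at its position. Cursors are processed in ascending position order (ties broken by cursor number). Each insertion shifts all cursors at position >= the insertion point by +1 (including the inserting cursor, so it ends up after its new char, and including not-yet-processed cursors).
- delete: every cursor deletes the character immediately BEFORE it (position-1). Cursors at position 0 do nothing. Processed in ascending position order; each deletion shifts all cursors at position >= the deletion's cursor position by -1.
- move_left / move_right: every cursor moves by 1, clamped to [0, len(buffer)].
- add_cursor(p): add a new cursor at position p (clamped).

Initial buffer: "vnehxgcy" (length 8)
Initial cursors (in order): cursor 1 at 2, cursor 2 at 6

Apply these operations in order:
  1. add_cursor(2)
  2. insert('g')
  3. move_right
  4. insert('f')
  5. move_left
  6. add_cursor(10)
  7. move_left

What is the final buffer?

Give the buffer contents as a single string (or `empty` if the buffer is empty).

Answer: vnggeffhxggcfy

Derivation:
After op 1 (add_cursor(2)): buffer="vnehxgcy" (len 8), cursors c1@2 c3@2 c2@6, authorship ........
After op 2 (insert('g')): buffer="vnggehxggcy" (len 11), cursors c1@4 c3@4 c2@9, authorship ..13....2..
After op 3 (move_right): buffer="vnggehxggcy" (len 11), cursors c1@5 c3@5 c2@10, authorship ..13....2..
After op 4 (insert('f')): buffer="vnggeffhxggcfy" (len 14), cursors c1@7 c3@7 c2@13, authorship ..13.13...2.2.
After op 5 (move_left): buffer="vnggeffhxggcfy" (len 14), cursors c1@6 c3@6 c2@12, authorship ..13.13...2.2.
After op 6 (add_cursor(10)): buffer="vnggeffhxggcfy" (len 14), cursors c1@6 c3@6 c4@10 c2@12, authorship ..13.13...2.2.
After op 7 (move_left): buffer="vnggeffhxggcfy" (len 14), cursors c1@5 c3@5 c4@9 c2@11, authorship ..13.13...2.2.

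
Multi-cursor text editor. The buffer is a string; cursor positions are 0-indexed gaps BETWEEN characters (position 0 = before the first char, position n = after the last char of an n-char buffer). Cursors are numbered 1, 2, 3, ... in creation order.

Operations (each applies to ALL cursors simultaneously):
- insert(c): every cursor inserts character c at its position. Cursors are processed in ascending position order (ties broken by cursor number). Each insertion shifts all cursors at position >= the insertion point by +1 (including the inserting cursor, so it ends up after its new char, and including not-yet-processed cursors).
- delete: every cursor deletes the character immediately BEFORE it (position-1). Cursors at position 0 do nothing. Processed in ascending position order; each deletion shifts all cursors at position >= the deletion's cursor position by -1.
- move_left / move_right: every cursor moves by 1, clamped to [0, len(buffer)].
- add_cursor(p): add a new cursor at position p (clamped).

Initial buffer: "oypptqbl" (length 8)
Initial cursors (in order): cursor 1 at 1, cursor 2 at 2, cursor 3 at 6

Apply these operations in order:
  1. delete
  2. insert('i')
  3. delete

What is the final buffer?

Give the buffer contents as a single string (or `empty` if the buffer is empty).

After op 1 (delete): buffer="pptbl" (len 5), cursors c1@0 c2@0 c3@3, authorship .....
After op 2 (insert('i')): buffer="iipptibl" (len 8), cursors c1@2 c2@2 c3@6, authorship 12...3..
After op 3 (delete): buffer="pptbl" (len 5), cursors c1@0 c2@0 c3@3, authorship .....

Answer: pptbl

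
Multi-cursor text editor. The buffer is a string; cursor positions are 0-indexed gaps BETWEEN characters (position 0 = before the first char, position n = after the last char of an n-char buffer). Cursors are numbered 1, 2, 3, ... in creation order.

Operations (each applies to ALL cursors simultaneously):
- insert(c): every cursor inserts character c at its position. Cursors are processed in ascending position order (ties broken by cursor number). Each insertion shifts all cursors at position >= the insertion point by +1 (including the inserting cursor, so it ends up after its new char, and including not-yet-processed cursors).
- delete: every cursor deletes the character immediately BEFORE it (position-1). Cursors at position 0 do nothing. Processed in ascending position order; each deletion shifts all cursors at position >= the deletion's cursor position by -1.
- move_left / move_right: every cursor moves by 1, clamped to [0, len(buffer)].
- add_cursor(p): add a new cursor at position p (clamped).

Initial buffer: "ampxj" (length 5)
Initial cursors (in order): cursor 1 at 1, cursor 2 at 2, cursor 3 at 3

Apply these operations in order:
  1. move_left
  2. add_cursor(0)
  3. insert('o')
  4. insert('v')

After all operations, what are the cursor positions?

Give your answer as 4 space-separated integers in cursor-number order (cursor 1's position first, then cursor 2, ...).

Answer: 4 7 10 4

Derivation:
After op 1 (move_left): buffer="ampxj" (len 5), cursors c1@0 c2@1 c3@2, authorship .....
After op 2 (add_cursor(0)): buffer="ampxj" (len 5), cursors c1@0 c4@0 c2@1 c3@2, authorship .....
After op 3 (insert('o')): buffer="ooaomopxj" (len 9), cursors c1@2 c4@2 c2@4 c3@6, authorship 14.2.3...
After op 4 (insert('v')): buffer="oovvaovmovpxj" (len 13), cursors c1@4 c4@4 c2@7 c3@10, authorship 1414.22.33...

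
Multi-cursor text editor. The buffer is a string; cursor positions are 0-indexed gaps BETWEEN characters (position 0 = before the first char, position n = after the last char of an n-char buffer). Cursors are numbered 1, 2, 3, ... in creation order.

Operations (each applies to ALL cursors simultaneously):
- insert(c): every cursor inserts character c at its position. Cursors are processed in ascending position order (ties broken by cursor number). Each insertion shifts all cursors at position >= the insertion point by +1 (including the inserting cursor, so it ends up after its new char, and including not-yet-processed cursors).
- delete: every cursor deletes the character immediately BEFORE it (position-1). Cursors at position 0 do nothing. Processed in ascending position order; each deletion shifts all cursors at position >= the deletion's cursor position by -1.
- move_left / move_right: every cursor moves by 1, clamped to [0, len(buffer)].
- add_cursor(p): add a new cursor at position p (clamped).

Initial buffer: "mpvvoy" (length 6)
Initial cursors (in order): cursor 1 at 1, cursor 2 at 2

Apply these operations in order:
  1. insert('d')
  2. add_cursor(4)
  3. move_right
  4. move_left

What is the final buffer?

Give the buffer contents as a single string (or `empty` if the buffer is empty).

Answer: mdpdvvoy

Derivation:
After op 1 (insert('d')): buffer="mdpdvvoy" (len 8), cursors c1@2 c2@4, authorship .1.2....
After op 2 (add_cursor(4)): buffer="mdpdvvoy" (len 8), cursors c1@2 c2@4 c3@4, authorship .1.2....
After op 3 (move_right): buffer="mdpdvvoy" (len 8), cursors c1@3 c2@5 c3@5, authorship .1.2....
After op 4 (move_left): buffer="mdpdvvoy" (len 8), cursors c1@2 c2@4 c3@4, authorship .1.2....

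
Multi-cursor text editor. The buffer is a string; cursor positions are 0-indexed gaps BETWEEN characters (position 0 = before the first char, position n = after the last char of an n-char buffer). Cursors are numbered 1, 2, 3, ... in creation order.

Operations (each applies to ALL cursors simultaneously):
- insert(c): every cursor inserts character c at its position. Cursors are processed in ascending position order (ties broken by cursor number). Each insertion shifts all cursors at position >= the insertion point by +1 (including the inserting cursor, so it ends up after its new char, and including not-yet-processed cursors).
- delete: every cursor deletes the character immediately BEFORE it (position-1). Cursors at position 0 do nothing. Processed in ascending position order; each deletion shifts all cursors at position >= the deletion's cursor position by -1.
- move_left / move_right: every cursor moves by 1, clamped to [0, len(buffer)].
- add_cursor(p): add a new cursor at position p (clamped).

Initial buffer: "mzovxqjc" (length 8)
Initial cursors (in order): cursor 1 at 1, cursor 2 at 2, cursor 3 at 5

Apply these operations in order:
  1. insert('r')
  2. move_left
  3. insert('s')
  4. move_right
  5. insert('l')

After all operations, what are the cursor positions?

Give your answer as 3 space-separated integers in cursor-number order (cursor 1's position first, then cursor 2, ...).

After op 1 (insert('r')): buffer="mrzrovxrqjc" (len 11), cursors c1@2 c2@4 c3@8, authorship .1.2...3...
After op 2 (move_left): buffer="mrzrovxrqjc" (len 11), cursors c1@1 c2@3 c3@7, authorship .1.2...3...
After op 3 (insert('s')): buffer="msrzsrovxsrqjc" (len 14), cursors c1@2 c2@5 c3@10, authorship .11.22...33...
After op 4 (move_right): buffer="msrzsrovxsrqjc" (len 14), cursors c1@3 c2@6 c3@11, authorship .11.22...33...
After op 5 (insert('l')): buffer="msrlzsrlovxsrlqjc" (len 17), cursors c1@4 c2@8 c3@14, authorship .111.222...333...

Answer: 4 8 14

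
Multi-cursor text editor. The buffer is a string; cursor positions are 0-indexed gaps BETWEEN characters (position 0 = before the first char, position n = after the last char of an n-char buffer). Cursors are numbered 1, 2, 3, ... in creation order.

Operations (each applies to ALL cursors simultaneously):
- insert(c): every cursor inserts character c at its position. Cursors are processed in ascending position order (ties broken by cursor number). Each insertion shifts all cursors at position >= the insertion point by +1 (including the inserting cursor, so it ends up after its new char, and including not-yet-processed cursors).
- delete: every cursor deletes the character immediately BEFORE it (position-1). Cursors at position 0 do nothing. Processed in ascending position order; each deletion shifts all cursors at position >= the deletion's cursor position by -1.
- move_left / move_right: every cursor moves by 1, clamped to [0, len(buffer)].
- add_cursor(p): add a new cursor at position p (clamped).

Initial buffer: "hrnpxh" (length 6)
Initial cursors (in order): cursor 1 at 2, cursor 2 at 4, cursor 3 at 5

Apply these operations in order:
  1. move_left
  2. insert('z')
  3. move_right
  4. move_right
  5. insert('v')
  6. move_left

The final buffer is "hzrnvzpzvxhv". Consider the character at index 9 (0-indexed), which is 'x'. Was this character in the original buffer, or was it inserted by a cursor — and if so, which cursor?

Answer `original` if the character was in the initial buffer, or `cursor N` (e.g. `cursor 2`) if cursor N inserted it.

After op 1 (move_left): buffer="hrnpxh" (len 6), cursors c1@1 c2@3 c3@4, authorship ......
After op 2 (insert('z')): buffer="hzrnzpzxh" (len 9), cursors c1@2 c2@5 c3@7, authorship .1..2.3..
After op 3 (move_right): buffer="hzrnzpzxh" (len 9), cursors c1@3 c2@6 c3@8, authorship .1..2.3..
After op 4 (move_right): buffer="hzrnzpzxh" (len 9), cursors c1@4 c2@7 c3@9, authorship .1..2.3..
After op 5 (insert('v')): buffer="hzrnvzpzvxhv" (len 12), cursors c1@5 c2@9 c3@12, authorship .1..12.32..3
After op 6 (move_left): buffer="hzrnvzpzvxhv" (len 12), cursors c1@4 c2@8 c3@11, authorship .1..12.32..3
Authorship (.=original, N=cursor N): . 1 . . 1 2 . 3 2 . . 3
Index 9: author = original

Answer: original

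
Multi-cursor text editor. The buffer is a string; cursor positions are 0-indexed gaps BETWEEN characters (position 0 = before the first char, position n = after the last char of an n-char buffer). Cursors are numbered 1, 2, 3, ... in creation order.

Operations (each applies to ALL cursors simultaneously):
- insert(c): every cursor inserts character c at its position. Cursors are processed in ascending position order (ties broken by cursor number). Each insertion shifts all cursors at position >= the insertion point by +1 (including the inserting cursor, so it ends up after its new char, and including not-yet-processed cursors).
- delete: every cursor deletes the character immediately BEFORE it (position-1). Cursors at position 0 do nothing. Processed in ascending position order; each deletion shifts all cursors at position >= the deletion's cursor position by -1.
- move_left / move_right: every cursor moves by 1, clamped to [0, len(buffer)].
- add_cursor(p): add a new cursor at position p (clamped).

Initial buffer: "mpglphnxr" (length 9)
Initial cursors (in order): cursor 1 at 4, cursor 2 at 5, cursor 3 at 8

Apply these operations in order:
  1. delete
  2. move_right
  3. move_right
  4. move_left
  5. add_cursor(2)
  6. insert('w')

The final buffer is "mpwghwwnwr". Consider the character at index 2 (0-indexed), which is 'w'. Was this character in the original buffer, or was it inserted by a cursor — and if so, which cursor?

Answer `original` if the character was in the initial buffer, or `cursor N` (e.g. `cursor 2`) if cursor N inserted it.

Answer: cursor 4

Derivation:
After op 1 (delete): buffer="mpghnr" (len 6), cursors c1@3 c2@3 c3@5, authorship ......
After op 2 (move_right): buffer="mpghnr" (len 6), cursors c1@4 c2@4 c3@6, authorship ......
After op 3 (move_right): buffer="mpghnr" (len 6), cursors c1@5 c2@5 c3@6, authorship ......
After op 4 (move_left): buffer="mpghnr" (len 6), cursors c1@4 c2@4 c3@5, authorship ......
After op 5 (add_cursor(2)): buffer="mpghnr" (len 6), cursors c4@2 c1@4 c2@4 c3@5, authorship ......
After op 6 (insert('w')): buffer="mpwghwwnwr" (len 10), cursors c4@3 c1@7 c2@7 c3@9, authorship ..4..12.3.
Authorship (.=original, N=cursor N): . . 4 . . 1 2 . 3 .
Index 2: author = 4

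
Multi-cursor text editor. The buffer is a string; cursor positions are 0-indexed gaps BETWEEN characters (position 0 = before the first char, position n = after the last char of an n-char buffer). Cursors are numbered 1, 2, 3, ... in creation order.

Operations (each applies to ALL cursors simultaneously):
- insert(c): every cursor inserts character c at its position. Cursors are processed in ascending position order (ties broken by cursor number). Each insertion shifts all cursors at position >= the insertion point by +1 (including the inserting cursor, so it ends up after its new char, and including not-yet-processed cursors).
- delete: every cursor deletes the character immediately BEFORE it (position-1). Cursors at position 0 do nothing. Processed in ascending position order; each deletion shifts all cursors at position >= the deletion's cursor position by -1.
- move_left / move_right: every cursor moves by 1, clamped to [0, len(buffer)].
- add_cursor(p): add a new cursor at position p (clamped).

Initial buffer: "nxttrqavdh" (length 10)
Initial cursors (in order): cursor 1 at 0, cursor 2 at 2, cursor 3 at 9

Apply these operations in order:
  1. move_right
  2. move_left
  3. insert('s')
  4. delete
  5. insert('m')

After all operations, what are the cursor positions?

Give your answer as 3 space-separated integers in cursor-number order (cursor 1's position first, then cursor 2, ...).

Answer: 1 4 12

Derivation:
After op 1 (move_right): buffer="nxttrqavdh" (len 10), cursors c1@1 c2@3 c3@10, authorship ..........
After op 2 (move_left): buffer="nxttrqavdh" (len 10), cursors c1@0 c2@2 c3@9, authorship ..........
After op 3 (insert('s')): buffer="snxsttrqavdsh" (len 13), cursors c1@1 c2@4 c3@12, authorship 1..2.......3.
After op 4 (delete): buffer="nxttrqavdh" (len 10), cursors c1@0 c2@2 c3@9, authorship ..........
After op 5 (insert('m')): buffer="mnxmttrqavdmh" (len 13), cursors c1@1 c2@4 c3@12, authorship 1..2.......3.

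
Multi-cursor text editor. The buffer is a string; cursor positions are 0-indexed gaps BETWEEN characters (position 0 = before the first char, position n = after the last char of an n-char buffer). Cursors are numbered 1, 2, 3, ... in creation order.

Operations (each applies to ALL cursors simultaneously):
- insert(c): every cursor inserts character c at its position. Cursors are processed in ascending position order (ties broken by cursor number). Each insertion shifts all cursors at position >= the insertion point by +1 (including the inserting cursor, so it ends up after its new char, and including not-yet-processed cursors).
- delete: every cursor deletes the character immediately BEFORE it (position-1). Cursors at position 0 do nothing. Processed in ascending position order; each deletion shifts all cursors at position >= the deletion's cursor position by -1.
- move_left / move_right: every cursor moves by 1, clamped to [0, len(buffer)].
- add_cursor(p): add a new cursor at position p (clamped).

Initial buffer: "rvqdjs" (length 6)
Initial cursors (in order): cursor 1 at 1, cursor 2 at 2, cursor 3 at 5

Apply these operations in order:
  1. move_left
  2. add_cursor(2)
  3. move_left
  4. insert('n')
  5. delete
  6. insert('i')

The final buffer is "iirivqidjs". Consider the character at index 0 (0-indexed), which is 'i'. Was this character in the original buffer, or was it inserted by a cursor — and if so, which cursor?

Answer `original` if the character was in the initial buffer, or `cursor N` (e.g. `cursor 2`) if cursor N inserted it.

After op 1 (move_left): buffer="rvqdjs" (len 6), cursors c1@0 c2@1 c3@4, authorship ......
After op 2 (add_cursor(2)): buffer="rvqdjs" (len 6), cursors c1@0 c2@1 c4@2 c3@4, authorship ......
After op 3 (move_left): buffer="rvqdjs" (len 6), cursors c1@0 c2@0 c4@1 c3@3, authorship ......
After op 4 (insert('n')): buffer="nnrnvqndjs" (len 10), cursors c1@2 c2@2 c4@4 c3@7, authorship 12.4..3...
After op 5 (delete): buffer="rvqdjs" (len 6), cursors c1@0 c2@0 c4@1 c3@3, authorship ......
After op 6 (insert('i')): buffer="iirivqidjs" (len 10), cursors c1@2 c2@2 c4@4 c3@7, authorship 12.4..3...
Authorship (.=original, N=cursor N): 1 2 . 4 . . 3 . . .
Index 0: author = 1

Answer: cursor 1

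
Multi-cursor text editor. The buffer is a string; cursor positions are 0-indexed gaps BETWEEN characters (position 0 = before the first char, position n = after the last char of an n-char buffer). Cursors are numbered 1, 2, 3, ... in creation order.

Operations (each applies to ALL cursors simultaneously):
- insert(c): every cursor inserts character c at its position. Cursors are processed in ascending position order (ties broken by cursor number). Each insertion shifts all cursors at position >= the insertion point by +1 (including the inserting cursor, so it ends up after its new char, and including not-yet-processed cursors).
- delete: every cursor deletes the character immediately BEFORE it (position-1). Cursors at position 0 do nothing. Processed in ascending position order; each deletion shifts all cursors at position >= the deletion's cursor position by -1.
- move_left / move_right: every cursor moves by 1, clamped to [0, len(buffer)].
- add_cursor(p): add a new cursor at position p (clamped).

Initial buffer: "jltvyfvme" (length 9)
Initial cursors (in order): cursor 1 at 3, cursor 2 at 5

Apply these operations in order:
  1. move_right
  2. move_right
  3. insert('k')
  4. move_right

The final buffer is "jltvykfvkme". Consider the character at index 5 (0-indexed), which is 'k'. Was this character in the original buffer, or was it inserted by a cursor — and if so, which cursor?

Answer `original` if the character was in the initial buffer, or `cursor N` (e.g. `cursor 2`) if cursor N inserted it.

Answer: cursor 1

Derivation:
After op 1 (move_right): buffer="jltvyfvme" (len 9), cursors c1@4 c2@6, authorship .........
After op 2 (move_right): buffer="jltvyfvme" (len 9), cursors c1@5 c2@7, authorship .........
After op 3 (insert('k')): buffer="jltvykfvkme" (len 11), cursors c1@6 c2@9, authorship .....1..2..
After op 4 (move_right): buffer="jltvykfvkme" (len 11), cursors c1@7 c2@10, authorship .....1..2..
Authorship (.=original, N=cursor N): . . . . . 1 . . 2 . .
Index 5: author = 1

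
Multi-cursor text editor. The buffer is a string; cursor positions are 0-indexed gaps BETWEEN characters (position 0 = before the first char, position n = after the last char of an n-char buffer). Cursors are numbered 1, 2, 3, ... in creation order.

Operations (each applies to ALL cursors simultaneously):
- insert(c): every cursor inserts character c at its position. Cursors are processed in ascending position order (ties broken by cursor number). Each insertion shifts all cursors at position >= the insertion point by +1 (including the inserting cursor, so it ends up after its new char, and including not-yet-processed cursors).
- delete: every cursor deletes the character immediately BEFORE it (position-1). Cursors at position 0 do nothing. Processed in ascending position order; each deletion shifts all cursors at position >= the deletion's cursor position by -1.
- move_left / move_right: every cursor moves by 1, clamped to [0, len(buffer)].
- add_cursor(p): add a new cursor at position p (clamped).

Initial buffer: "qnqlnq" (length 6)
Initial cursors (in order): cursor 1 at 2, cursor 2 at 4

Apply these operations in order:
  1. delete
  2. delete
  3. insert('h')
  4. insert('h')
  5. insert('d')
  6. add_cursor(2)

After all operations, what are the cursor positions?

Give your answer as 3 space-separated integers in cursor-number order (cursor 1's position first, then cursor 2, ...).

Answer: 6 6 2

Derivation:
After op 1 (delete): buffer="qqnq" (len 4), cursors c1@1 c2@2, authorship ....
After op 2 (delete): buffer="nq" (len 2), cursors c1@0 c2@0, authorship ..
After op 3 (insert('h')): buffer="hhnq" (len 4), cursors c1@2 c2@2, authorship 12..
After op 4 (insert('h')): buffer="hhhhnq" (len 6), cursors c1@4 c2@4, authorship 1212..
After op 5 (insert('d')): buffer="hhhhddnq" (len 8), cursors c1@6 c2@6, authorship 121212..
After op 6 (add_cursor(2)): buffer="hhhhddnq" (len 8), cursors c3@2 c1@6 c2@6, authorship 121212..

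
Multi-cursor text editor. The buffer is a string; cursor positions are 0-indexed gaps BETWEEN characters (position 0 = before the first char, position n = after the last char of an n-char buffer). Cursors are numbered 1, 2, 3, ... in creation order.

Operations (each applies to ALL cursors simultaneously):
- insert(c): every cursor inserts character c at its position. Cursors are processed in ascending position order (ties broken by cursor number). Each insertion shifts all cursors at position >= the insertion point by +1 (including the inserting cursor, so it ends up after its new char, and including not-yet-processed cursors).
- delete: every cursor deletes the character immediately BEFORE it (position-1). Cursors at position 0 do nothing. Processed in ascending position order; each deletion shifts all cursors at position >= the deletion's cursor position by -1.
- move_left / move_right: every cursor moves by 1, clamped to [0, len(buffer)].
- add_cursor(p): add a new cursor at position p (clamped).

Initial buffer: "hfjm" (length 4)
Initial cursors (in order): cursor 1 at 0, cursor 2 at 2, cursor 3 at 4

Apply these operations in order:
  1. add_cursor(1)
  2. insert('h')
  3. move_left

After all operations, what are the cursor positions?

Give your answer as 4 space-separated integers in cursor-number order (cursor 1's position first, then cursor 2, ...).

Answer: 0 4 7 2

Derivation:
After op 1 (add_cursor(1)): buffer="hfjm" (len 4), cursors c1@0 c4@1 c2@2 c3@4, authorship ....
After op 2 (insert('h')): buffer="hhhfhjmh" (len 8), cursors c1@1 c4@3 c2@5 c3@8, authorship 1.4.2..3
After op 3 (move_left): buffer="hhhfhjmh" (len 8), cursors c1@0 c4@2 c2@4 c3@7, authorship 1.4.2..3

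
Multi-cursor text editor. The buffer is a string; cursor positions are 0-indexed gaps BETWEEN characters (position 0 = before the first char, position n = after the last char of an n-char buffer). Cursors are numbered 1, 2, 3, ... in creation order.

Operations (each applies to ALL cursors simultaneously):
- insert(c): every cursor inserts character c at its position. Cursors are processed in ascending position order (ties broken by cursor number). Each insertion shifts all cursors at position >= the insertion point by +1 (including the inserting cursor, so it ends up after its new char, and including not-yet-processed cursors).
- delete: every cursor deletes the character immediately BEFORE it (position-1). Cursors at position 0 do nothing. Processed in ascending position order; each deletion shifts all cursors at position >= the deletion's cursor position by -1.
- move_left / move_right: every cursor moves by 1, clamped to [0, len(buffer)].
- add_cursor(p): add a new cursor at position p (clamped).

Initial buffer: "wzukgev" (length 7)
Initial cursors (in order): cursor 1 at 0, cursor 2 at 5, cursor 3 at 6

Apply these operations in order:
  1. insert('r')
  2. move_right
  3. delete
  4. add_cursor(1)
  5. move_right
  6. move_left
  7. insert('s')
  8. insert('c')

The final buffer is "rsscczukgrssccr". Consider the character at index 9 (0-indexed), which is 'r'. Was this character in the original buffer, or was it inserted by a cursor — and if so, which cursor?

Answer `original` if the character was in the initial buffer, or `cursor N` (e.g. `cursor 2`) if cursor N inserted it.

Answer: cursor 2

Derivation:
After op 1 (insert('r')): buffer="rwzukgrerv" (len 10), cursors c1@1 c2@7 c3@9, authorship 1.....2.3.
After op 2 (move_right): buffer="rwzukgrerv" (len 10), cursors c1@2 c2@8 c3@10, authorship 1.....2.3.
After op 3 (delete): buffer="rzukgrr" (len 7), cursors c1@1 c2@6 c3@7, authorship 1....23
After op 4 (add_cursor(1)): buffer="rzukgrr" (len 7), cursors c1@1 c4@1 c2@6 c3@7, authorship 1....23
After op 5 (move_right): buffer="rzukgrr" (len 7), cursors c1@2 c4@2 c2@7 c3@7, authorship 1....23
After op 6 (move_left): buffer="rzukgrr" (len 7), cursors c1@1 c4@1 c2@6 c3@6, authorship 1....23
After op 7 (insert('s')): buffer="rsszukgrssr" (len 11), cursors c1@3 c4@3 c2@10 c3@10, authorship 114....2233
After op 8 (insert('c')): buffer="rsscczukgrssccr" (len 15), cursors c1@5 c4@5 c2@14 c3@14, authorship 11414....223233
Authorship (.=original, N=cursor N): 1 1 4 1 4 . . . . 2 2 3 2 3 3
Index 9: author = 2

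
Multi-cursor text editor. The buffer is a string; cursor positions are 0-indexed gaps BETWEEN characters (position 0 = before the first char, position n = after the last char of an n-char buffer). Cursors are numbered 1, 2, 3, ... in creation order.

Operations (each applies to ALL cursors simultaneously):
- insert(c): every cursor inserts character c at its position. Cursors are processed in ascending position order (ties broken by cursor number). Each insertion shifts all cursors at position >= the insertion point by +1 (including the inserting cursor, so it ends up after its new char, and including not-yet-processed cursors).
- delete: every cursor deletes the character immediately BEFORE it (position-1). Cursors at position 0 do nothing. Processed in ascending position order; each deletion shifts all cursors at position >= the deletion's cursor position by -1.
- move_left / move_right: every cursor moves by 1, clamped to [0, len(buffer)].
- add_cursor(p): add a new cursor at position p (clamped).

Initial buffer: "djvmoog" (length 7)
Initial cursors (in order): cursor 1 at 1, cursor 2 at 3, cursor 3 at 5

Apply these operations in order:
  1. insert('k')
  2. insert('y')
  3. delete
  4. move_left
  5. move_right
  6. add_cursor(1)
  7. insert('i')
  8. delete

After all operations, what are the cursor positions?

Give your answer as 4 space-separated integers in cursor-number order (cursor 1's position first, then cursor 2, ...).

After op 1 (insert('k')): buffer="dkjvkmokog" (len 10), cursors c1@2 c2@5 c3@8, authorship .1..2..3..
After op 2 (insert('y')): buffer="dkyjvkymokyog" (len 13), cursors c1@3 c2@7 c3@11, authorship .11..22..33..
After op 3 (delete): buffer="dkjvkmokog" (len 10), cursors c1@2 c2@5 c3@8, authorship .1..2..3..
After op 4 (move_left): buffer="dkjvkmokog" (len 10), cursors c1@1 c2@4 c3@7, authorship .1..2..3..
After op 5 (move_right): buffer="dkjvkmokog" (len 10), cursors c1@2 c2@5 c3@8, authorship .1..2..3..
After op 6 (add_cursor(1)): buffer="dkjvkmokog" (len 10), cursors c4@1 c1@2 c2@5 c3@8, authorship .1..2..3..
After op 7 (insert('i')): buffer="dikijvkimokiog" (len 14), cursors c4@2 c1@4 c2@8 c3@12, authorship .411..22..33..
After op 8 (delete): buffer="dkjvkmokog" (len 10), cursors c4@1 c1@2 c2@5 c3@8, authorship .1..2..3..

Answer: 2 5 8 1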